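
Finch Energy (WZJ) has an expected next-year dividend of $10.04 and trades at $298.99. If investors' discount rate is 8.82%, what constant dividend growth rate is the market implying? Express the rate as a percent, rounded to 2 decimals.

5.46%

From P₀ = D₁/(r − g), the implied growth is g = r − D₁/P₀.
g = 0.0882 − 10.04/298.99 = 0.0882 − 0.03358 = 0.05462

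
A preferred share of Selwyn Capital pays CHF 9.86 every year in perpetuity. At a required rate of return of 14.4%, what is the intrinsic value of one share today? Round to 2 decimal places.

CHF 68.47

Zero-growth DDM (perpetuity): P₀ = D/r = 9.86 / 0.144 = 68.4722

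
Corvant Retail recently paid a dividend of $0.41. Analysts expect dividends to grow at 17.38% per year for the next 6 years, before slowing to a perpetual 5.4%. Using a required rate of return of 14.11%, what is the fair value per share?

$8.60

Two-stage DDM. Project D₁…D_6 at 0.1738, terminal growth 0.054, discount at r = 0.1411.
D_1 = 0.4813
D_2 = 0.5649
D_3 = 0.6631
D_4 = 0.7783
D_5 = 0.9136
D_6 = 1.0724
Terminal value at t=6: TV = D_7/(r−g) = 1.1303/(0.1411−0.054) = 12.9769
P₀ = 0.4813/(1+0.1411)^1 + 0.5649/(1+0.1411)^2 + 0.6631/(1+0.1411)^3 + 0.7783/(1+0.1411)^4 + 0.9136/(1+0.1411)^5 + 1.0724/(1+0.1411)^6 + 12.9769/(1+0.1411)^6 = 8.5968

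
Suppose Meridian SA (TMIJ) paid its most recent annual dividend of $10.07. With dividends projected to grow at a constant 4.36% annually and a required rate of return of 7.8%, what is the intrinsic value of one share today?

$305.50

Gordon growth model: P₀ = D₁/(r − g). D₁ = 10.07 × (1 + 0.0436) = 10.5091.
P₀ = 10.5091 / (0.078 − 0.0436) = 10.5091 / 0.0344 = 305.4957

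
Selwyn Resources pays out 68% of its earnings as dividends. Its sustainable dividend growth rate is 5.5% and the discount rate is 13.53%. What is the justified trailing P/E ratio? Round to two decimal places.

Justified trailing P/E = b(1+g)/(r−g) = 0.68×(1+0.055)/(0.1353−0.055) = 8.9340

8.93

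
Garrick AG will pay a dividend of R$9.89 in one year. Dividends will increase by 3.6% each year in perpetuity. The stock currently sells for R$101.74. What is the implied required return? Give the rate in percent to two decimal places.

Rearranging the constant-growth DDM: r = D₁/P₀ + g.
r = 9.8900 / 101.74 + 0.036 = 0.09721 + 0.036 = 0.13321

13.32%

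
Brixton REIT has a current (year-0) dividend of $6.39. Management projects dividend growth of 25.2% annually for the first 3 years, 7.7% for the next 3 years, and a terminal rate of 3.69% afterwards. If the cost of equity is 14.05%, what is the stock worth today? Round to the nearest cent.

$117.05

Three-stage DDM. Project D₁…D_6; terminal Gordon value at t=6 with g = 0.0369; discount at r = 0.1405.
D_1 = 8.0003
D_2 = 10.0164
D_3 = 12.5405
D_4 = 13.5061
D_5 = 14.5461
D_6 = 15.6661
TV_6 = 16.2442/(0.1405−0.0369) = 156.7971
P₀ = Σ Dₜ/(1+r)ᵗ + TV_6/(1+r)^6 = 117.0549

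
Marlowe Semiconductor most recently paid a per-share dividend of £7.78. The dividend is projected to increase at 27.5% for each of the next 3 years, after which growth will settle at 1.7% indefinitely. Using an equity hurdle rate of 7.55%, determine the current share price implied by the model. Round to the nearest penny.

Two-stage DDM. Project D₁…D_3 at 0.275, terminal growth 0.017, discount at r = 0.0755.
D_1 = 9.9195
D_2 = 12.6474
D_3 = 16.1254
Terminal value at t=3: TV = D_4/(r−g) = 16.3995/(0.0755−0.017) = 280.3337
P₀ = 9.9195/(1+0.0755)^1 + 12.6474/(1+0.0755)^2 + 16.1254/(1+0.0755)^3 + 280.3337/(1+0.0755)^3 = 258.4623

£258.46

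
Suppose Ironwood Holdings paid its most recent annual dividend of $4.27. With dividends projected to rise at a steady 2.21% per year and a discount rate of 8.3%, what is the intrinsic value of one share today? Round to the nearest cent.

Gordon growth model: P₀ = D₁/(r − g). D₁ = 4.27 × (1 + 0.0221) = 4.3644.
P₀ = 4.3644 / (0.083 − 0.0221) = 4.3644 / 0.0609 = 71.6645

$71.66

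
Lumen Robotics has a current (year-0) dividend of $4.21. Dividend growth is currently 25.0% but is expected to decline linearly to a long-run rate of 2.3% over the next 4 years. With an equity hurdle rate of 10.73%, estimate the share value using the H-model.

H-model: P₀ = D₀[(1+g_L) + H(g_S−g_L)]/(r−g_L), with H = 4/2 = 2.
P₀ = 4.21 × [(1+0.023) + 2×(0.25−0.023)] / (0.1073−0.023)
   = 4.21 × 1.4770 / 0.0843 = 73.7624

$73.76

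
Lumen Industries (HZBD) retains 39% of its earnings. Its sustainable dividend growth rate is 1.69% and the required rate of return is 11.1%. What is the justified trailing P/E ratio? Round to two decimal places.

6.59

Payout ratio b = 1 − 0.39 = 0.61.
Justified trailing P/E = b(1+g)/(r−g) = 0.61×(1+0.0169)/(0.111−0.0169) = 6.5920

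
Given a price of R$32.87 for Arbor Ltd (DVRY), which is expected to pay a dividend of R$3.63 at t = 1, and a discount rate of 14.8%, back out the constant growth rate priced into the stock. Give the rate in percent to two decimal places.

3.76%

From P₀ = D₁/(r − g), the implied growth is g = r − D₁/P₀.
g = 0.148 − 3.63/32.87 = 0.148 − 0.11044 = 0.03756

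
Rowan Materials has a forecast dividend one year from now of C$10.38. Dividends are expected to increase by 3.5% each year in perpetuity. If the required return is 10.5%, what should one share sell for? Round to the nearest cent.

C$148.29

Gordon growth model: P₀ = D₁/(r − g), with D₁ = 10.38 given directly.
P₀ = 10.3800 / (0.105 − 0.035) = 10.3800 / 0.07 = 148.2857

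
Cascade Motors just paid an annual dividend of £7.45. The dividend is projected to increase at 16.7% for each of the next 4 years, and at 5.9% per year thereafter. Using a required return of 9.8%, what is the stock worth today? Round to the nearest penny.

£292.93

Two-stage DDM. Project D₁…D_4 at 0.167, terminal growth 0.059, discount at r = 0.098.
D_1 = 8.6942
D_2 = 10.1461
D_3 = 11.8405
D_4 = 13.8178
Terminal value at t=4: TV = D_5/(r−g) = 14.6331/(0.098−0.059) = 375.2071
P₀ = 8.6942/(1+0.098)^1 + 10.1461/(1+0.098)^2 + 11.8405/(1+0.098)^3 + 13.8178/(1+0.098)^4 + 375.2071/(1+0.098)^4 = 292.9291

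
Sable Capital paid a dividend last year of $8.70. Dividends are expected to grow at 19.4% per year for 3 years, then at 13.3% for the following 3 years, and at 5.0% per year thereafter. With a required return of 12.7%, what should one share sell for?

$204.04

Three-stage DDM. Project D₁…D_6; terminal Gordon value at t=6 with g = 0.05; discount at r = 0.127.
D_1 = 10.3878
D_2 = 12.4030
D_3 = 14.8092
D_4 = 16.7788
D_5 = 19.0104
D_6 = 21.5388
TV_6 = 22.6158/(0.127−0.05) = 293.7112
P₀ = Σ Dₜ/(1+r)ᵗ + TV_6/(1+r)^6 = 204.0401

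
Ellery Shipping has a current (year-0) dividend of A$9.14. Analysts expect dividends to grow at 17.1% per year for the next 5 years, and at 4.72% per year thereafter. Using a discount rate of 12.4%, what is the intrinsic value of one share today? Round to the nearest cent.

Two-stage DDM. Project D₁…D_5 at 0.171, terminal growth 0.0472, discount at r = 0.124.
D_1 = 10.7029
D_2 = 12.5331
D_3 = 14.6763
D_4 = 17.1860
D_5 = 20.1248
Terminal value at t=5: TV = D_6/(r−g) = 21.0746/(0.124−0.0472) = 274.4095
P₀ = 10.7029/(1+0.124)^1 + 12.5331/(1+0.124)^2 + 14.6763/(1+0.124)^3 + 17.1860/(1+0.124)^4 + 20.1248/(1+0.124)^5 + 274.4095/(1+0.124)^5 = 204.7190

A$204.72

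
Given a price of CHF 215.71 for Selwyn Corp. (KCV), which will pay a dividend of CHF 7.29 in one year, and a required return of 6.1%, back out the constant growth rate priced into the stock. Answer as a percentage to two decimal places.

2.72%

From P₀ = D₁/(r − g), the implied growth is g = r − D₁/P₀.
g = 0.061 − 7.29/215.71 = 0.061 − 0.03380 = 0.02720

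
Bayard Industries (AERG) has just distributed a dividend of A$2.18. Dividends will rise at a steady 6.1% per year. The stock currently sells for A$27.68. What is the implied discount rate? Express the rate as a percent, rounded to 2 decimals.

Rearranging the constant-growth DDM: r = D₁/P₀ + g.
D₁ = 2.18 × (1 + 0.061) = 2.3130.
r = 2.3130 / 27.68 + 0.061 = 0.08356 + 0.061 = 0.14456

14.46%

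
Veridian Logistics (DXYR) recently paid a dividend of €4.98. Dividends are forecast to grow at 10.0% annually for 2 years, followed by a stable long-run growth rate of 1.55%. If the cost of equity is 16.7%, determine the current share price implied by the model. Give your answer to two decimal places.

Two-stage DDM. Project D₁…D_2 at 0.1, terminal growth 0.0155, discount at r = 0.167.
D_1 = 5.4780
D_2 = 6.0258
Terminal value at t=2: TV = D_3/(r−g) = 6.1192/(0.167−0.0155) = 40.3908
P₀ = 5.4780/(1+0.167)^1 + 6.0258/(1+0.167)^2 + 40.3908/(1+0.167)^2 = 38.7766

€38.78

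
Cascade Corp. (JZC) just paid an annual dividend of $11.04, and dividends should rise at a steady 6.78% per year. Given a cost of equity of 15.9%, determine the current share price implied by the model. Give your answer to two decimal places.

Gordon growth model: P₀ = D₁/(r − g). D₁ = 11.04 × (1 + 0.0678) = 11.7885.
P₀ = 11.7885 / (0.159 − 0.0678) = 11.7885 / 0.0912 = 129.2600

$129.26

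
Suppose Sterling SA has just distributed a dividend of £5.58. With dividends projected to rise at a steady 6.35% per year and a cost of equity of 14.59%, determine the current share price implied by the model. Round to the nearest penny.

Gordon growth model: P₀ = D₁/(r − g). D₁ = 5.58 × (1 + 0.0635) = 5.9343.
P₀ = 5.9343 / (0.1459 − 0.0635) = 5.9343 / 0.0824 = 72.0186

£72.02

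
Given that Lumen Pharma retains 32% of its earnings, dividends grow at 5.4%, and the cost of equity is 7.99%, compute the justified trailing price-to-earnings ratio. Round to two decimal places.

27.67

Payout ratio b = 1 − 0.32 = 0.68.
Justified trailing P/E = b(1+g)/(r−g) = 0.68×(1+0.054)/(0.0799−0.054) = 27.6726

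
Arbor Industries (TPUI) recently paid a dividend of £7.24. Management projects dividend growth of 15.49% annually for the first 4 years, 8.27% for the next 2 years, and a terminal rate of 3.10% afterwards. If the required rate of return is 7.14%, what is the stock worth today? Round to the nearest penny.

£309.66

Three-stage DDM. Project D₁…D_6; terminal Gordon value at t=6 with g = 0.031; discount at r = 0.0714.
D_1 = 8.3615
D_2 = 9.6567
D_3 = 11.1525
D_4 = 12.8800
D_5 = 13.9452
D_6 = 15.0985
TV_6 = 15.5665/(0.0714−0.031) = 385.3095
P₀ = Σ Dₜ/(1+r)ᵗ + TV_6/(1+r)^6 = 309.6613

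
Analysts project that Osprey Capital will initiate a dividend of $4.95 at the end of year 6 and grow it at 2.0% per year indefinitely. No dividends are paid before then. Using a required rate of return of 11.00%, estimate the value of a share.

Deferred-dividend DDM. At t=5 the remaining stream is a growing perpetuity with first payment D_6 = 4.95.
V_5 = D_6/(r−g) = 4.95/(0.11−0.02) = 55.0000
P₀ = V_5/(1+r)^5 = 55.0000/(1+0.11)^5 = 32.6398

$32.64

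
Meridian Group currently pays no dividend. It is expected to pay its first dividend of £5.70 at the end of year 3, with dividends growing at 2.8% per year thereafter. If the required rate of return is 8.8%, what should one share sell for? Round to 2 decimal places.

£80.25

Deferred-dividend DDM. At t=2 the remaining stream is a growing perpetuity with first payment D_3 = 5.70.
V_2 = D_3/(r−g) = 5.70/(0.088−0.028) = 95.0000
P₀ = V_2/(1+r)^2 = 95.0000/(1+0.088)^2 = 80.2538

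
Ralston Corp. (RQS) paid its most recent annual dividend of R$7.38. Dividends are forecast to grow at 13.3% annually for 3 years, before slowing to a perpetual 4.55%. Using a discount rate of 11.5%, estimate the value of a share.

R$139.35

Two-stage DDM. Project D₁…D_3 at 0.133, terminal growth 0.0455, discount at r = 0.115.
D_1 = 8.3615
D_2 = 9.4736
D_3 = 10.7336
Terminal value at t=3: TV = D_4/(r−g) = 11.2220/(0.115−0.0455) = 161.4676
P₀ = 8.3615/(1+0.115)^1 + 9.4736/(1+0.115)^2 + 10.7336/(1+0.115)^3 + 161.4676/(1+0.115)^3 = 139.3451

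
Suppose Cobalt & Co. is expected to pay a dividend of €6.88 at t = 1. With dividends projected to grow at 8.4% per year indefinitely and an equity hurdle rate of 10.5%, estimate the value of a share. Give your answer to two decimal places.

Gordon growth model: P₀ = D₁/(r − g), with D₁ = 6.88 given directly.
P₀ = 6.8800 / (0.105 − 0.084) = 6.8800 / 0.021 = 327.6190

€327.62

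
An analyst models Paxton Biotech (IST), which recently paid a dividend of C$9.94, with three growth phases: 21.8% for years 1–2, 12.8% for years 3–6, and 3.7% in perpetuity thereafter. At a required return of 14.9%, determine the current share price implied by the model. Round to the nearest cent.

C$160.44

Three-stage DDM. Project D₁…D_6; terminal Gordon value at t=6 with g = 0.037; discount at r = 0.149.
D_1 = 12.1069
D_2 = 14.7462
D_3 = 16.6337
D_4 = 18.7629
D_5 = 21.1645
D_6 = 23.8736
TV_6 = 24.7569/(0.149−0.037) = 221.0437
P₀ = Σ Dₜ/(1+r)ᵗ + TV_6/(1+r)^6 = 160.4442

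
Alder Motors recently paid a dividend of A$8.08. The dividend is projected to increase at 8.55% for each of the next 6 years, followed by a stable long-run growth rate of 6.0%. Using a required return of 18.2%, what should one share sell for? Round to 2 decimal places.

Two-stage DDM. Project D₁…D_6 at 0.0855, terminal growth 0.06, discount at r = 0.182.
D_1 = 8.7708
D_2 = 9.5207
D_3 = 10.3348
D_4 = 11.2184
D_5 = 12.1776
D_6 = 13.2187
Terminal value at t=6: TV = D_7/(r−g) = 14.0119/(0.182−0.06) = 114.8514
P₀ = 8.7708/(1+0.182)^1 + 9.5207/(1+0.182)^2 + 10.3348/(1+0.182)^3 + 11.2184/(1+0.182)^4 + 12.1776/(1+0.182)^5 + 13.2187/(1+0.182)^6 + 114.8514/(1+0.182)^6 = 78.4800

A$78.48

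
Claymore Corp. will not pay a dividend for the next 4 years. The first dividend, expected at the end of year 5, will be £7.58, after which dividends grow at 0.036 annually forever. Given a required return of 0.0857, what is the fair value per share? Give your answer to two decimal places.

£109.77

Deferred-dividend DDM. At t=4 the remaining stream is a growing perpetuity with first payment D_5 = 7.58.
V_4 = D_5/(r−g) = 7.58/(0.0857−0.036) = 152.5151
P₀ = V_4/(1+r)^4 = 152.5151/(1+0.0857)^4 = 109.7674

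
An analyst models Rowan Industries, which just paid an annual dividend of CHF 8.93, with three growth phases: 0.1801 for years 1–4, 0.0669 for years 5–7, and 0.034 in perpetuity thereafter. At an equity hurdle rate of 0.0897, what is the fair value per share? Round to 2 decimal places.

CHF 293.10

Three-stage DDM. Project D₁…D_7; terminal Gordon value at t=7 with g = 0.034; discount at r = 0.0897.
D_1 = 10.5383
D_2 = 12.4362
D_3 = 14.6760
D_4 = 17.3192
D_5 = 18.4778
D_6 = 19.7140
D_7 = 21.0328
TV_7 = 21.7480/(0.0897−0.034) = 390.4480
P₀ = Σ Dₜ/(1+r)ᵗ + TV_7/(1+r)^7 = 293.0970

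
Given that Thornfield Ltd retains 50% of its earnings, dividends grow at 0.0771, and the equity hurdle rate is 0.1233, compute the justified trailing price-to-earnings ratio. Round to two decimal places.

11.66

Payout ratio b = 1 − 0.50 = 0.50.
Justified trailing P/E = b(1+g)/(r−g) = 0.50×(1+0.0771)/(0.1233−0.0771) = 11.6569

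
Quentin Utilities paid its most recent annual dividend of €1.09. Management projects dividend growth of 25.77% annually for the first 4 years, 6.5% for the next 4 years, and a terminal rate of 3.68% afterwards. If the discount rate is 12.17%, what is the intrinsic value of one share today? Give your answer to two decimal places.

€29.01

Three-stage DDM. Project D₁…D_8; terminal Gordon value at t=8 with g = 0.0368; discount at r = 0.1217.
D_1 = 1.3709
D_2 = 1.7242
D_3 = 2.1685
D_4 = 2.7273
D_5 = 2.9046
D_6 = 3.0934
D_7 = 3.2945
D_8 = 3.5086
TV_8 = 3.6377/(0.1217−0.0368) = 42.8470
P₀ = Σ Dₜ/(1+r)ᵗ + TV_8/(1+r)^8 = 29.0114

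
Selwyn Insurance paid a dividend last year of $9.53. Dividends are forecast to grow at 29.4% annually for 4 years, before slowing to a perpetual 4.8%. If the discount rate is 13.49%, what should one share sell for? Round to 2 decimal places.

Two-stage DDM. Project D₁…D_4 at 0.294, terminal growth 0.048, discount at r = 0.1349.
D_1 = 12.3318
D_2 = 15.9574
D_3 = 20.6488
D_4 = 26.7196
Terminal value at t=4: TV = D_5/(r−g) = 28.0021/(0.1349−0.048) = 322.2341
P₀ = 12.3318/(1+0.1349)^1 + 15.9574/(1+0.1349)^2 + 20.6488/(1+0.1349)^3 + 26.7196/(1+0.1349)^4 + 322.2341/(1+0.1349)^4 = 247.7289

$247.73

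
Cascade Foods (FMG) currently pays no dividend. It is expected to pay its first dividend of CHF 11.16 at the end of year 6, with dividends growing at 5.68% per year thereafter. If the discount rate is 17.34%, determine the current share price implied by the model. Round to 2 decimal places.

Deferred-dividend DDM. At t=5 the remaining stream is a growing perpetuity with first payment D_6 = 11.16.
V_5 = D_6/(r−g) = 11.16/(0.1734−0.0568) = 95.7118
P₀ = V_5/(1+r)^5 = 95.7118/(1+0.1734)^5 = 43.0264

CHF 43.03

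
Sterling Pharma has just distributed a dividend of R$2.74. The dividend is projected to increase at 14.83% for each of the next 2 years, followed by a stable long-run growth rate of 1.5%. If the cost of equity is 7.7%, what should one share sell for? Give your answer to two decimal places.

Two-stage DDM. Project D₁…D_2 at 0.1483, terminal growth 0.015, discount at r = 0.077.
D_1 = 3.1463
D_2 = 3.6129
Terminal value at t=2: TV = D_3/(r−g) = 3.6671/(0.077−0.015) = 59.1474
P₀ = 3.1463/(1+0.077)^1 + 3.6129/(1+0.077)^2 + 59.1474/(1+0.077)^2 = 57.0285

R$57.03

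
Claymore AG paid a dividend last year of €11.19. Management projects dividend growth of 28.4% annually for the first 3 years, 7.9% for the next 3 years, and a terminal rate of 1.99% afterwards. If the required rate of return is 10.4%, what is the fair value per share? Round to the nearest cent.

€295.53

Three-stage DDM. Project D₁…D_6; terminal Gordon value at t=6 with g = 0.0199; discount at r = 0.104.
D_1 = 14.3680
D_2 = 18.4485
D_3 = 23.6878
D_4 = 25.5592
D_5 = 27.5783
D_6 = 29.7570
TV_6 = 30.3492/(0.104−0.0199) = 360.8703
P₀ = Σ Dₜ/(1+r)ᵗ + TV_6/(1+r)^6 = 295.5254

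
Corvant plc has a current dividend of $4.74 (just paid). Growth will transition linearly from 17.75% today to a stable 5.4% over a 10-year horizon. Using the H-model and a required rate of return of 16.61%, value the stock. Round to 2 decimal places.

H-model: P₀ = D₀[(1+g_L) + H(g_S−g_L)]/(r−g_L), with H = 10/2 = 5.
P₀ = 4.74 × [(1+0.054) + 5×(0.1775−0.054)] / (0.1661−0.054)
   = 4.74 × 1.6715 / 0.1121 = 70.6772

$70.68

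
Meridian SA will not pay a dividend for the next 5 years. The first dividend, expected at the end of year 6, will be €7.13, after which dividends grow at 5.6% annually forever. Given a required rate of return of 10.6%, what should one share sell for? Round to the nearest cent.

Deferred-dividend DDM. At t=5 the remaining stream is a growing perpetuity with first payment D_6 = 7.13.
V_5 = D_6/(r−g) = 7.13/(0.106−0.056) = 142.6000
P₀ = V_5/(1+r)^5 = 142.6000/(1+0.106)^5 = 86.1676

€86.17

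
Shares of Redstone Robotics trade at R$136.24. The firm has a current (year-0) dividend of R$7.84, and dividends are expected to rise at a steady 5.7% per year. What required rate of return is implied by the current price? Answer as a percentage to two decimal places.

11.78%

Rearranging the constant-growth DDM: r = D₁/P₀ + g.
D₁ = 7.84 × (1 + 0.057) = 8.2869.
r = 8.2869 / 136.24 + 0.057 = 0.06083 + 0.057 = 0.11783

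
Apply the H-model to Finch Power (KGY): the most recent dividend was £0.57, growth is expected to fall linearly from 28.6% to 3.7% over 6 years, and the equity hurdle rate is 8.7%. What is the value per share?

£20.34

H-model: P₀ = D₀[(1+g_L) + H(g_S−g_L)]/(r−g_L), with H = 6/2 = 3.
P₀ = 0.57 × [(1+0.037) + 3×(0.286−0.037)] / (0.087−0.037)
   = 0.57 × 1.7840 / 0.05 = 20.3376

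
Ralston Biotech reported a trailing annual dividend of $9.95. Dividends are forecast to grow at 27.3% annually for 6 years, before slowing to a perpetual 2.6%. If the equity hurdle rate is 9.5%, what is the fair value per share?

Two-stage DDM. Project D₁…D_6 at 0.273, terminal growth 0.026, discount at r = 0.095.
D_1 = 12.6663
D_2 = 16.1243
D_3 = 20.5262
D_4 = 26.1298
D_5 = 33.2633
D_6 = 42.3442
Terminal value at t=6: TV = D_7/(r−g) = 43.4451/(0.095−0.026) = 629.6392
P₀ = 12.6663/(1+0.095)^1 + 16.1243/(1+0.095)^2 + 20.5262/(1+0.095)^3 + 26.1298/(1+0.095)^4 + 33.2633/(1+0.095)^5 + 42.3442/(1+0.095)^6 + 629.6392/(1+0.095)^6 = 469.7828

$469.78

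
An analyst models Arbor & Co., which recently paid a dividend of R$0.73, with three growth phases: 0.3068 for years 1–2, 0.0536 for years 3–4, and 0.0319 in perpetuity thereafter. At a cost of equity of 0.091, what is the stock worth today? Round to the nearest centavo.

R$20.96

Three-stage DDM. Project D₁…D_4; terminal Gordon value at t=4 with g = 0.0319; discount at r = 0.091.
D_1 = 0.9540
D_2 = 1.2466
D_3 = 1.3135
D_4 = 1.3839
TV_4 = 1.4280/(0.091−0.0319) = 24.1626
P₀ = Σ Dₜ/(1+r)ᵗ + TV_4/(1+r)^4 = 20.9646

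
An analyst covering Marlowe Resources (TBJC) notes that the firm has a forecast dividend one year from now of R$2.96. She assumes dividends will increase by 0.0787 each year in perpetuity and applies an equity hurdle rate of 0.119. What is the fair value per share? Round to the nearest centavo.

Gordon growth model: P₀ = D₁/(r − g), with D₁ = 2.96 given directly.
P₀ = 2.9600 / (0.119 − 0.0787) = 2.9600 / 0.0403 = 73.4491

R$73.45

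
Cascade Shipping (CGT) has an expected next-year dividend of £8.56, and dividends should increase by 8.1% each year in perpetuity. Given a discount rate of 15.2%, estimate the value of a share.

£120.56

Gordon growth model: P₀ = D₁/(r − g), with D₁ = 8.56 given directly.
P₀ = 8.5600 / (0.152 − 0.081) = 8.5600 / 0.071 = 120.5634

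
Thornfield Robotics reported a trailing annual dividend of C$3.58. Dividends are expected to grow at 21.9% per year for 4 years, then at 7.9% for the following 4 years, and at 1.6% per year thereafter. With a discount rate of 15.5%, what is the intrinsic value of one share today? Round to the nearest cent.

C$56.18

Three-stage DDM. Project D₁…D_8; terminal Gordon value at t=8 with g = 0.016; discount at r = 0.155.
D_1 = 4.3640
D_2 = 5.3197
D_3 = 6.4848
D_4 = 7.9049
D_5 = 8.5294
D_6 = 9.2032
D_7 = 9.9303
D_8 = 10.7148
TV_8 = 10.8862/(0.155−0.016) = 78.3182
P₀ = Σ Dₜ/(1+r)ᵗ + TV_8/(1+r)^8 = 56.1766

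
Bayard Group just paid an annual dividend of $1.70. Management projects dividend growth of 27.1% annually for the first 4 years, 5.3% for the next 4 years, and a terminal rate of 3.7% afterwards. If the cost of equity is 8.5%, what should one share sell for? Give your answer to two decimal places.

Three-stage DDM. Project D₁…D_8; terminal Gordon value at t=8 with g = 0.037; discount at r = 0.085.
D_1 = 2.1607
D_2 = 2.7462
D_3 = 3.4905
D_4 = 4.4364
D_5 = 4.6715
D_6 = 4.9191
D_7 = 5.1798
D_8 = 5.4544
TV_8 = 5.6562/(0.085−0.037) = 117.8371
P₀ = Σ Dₜ/(1+r)ᵗ + TV_8/(1+r)^8 = 83.5004

$83.50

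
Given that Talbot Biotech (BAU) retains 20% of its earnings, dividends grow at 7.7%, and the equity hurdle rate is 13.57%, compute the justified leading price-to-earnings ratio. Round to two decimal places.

Payout ratio b = 1 − 0.20 = 0.80.
Justified leading P/E = b/(r−g) = 0.80/(0.1357−0.077) = 13.6286

13.63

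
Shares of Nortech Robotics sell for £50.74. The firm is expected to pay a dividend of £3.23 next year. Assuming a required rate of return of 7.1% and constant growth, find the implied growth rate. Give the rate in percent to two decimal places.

From P₀ = D₁/(r − g), the implied growth is g = r − D₁/P₀.
g = 0.071 − 3.23/50.74 = 0.071 − 0.06366 = 0.00734

0.73%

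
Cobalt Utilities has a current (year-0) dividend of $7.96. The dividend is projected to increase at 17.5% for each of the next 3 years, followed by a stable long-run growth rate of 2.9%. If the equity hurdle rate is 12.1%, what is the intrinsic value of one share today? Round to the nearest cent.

Two-stage DDM. Project D₁…D_3 at 0.175, terminal growth 0.029, discount at r = 0.121.
D_1 = 9.3530
D_2 = 10.9898
D_3 = 12.9130
Terminal value at t=3: TV = D_4/(r−g) = 13.2875/(0.121−0.029) = 144.4289
P₀ = 9.3530/(1+0.121)^1 + 10.9898/(1+0.121)^2 + 12.9130/(1+0.121)^3 + 144.4289/(1+0.121)^3 = 128.7822

$128.78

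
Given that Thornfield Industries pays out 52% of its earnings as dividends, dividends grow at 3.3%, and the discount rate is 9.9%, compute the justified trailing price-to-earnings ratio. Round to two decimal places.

8.14

Justified trailing P/E = b(1+g)/(r−g) = 0.52×(1+0.033)/(0.099−0.033) = 8.1388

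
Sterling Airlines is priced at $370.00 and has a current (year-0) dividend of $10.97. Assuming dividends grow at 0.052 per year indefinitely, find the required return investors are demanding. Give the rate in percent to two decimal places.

8.32%

Rearranging the constant-growth DDM: r = D₁/P₀ + g.
D₁ = 10.97 × (1 + 0.052) = 11.5404.
r = 11.5404 / 370.00 + 0.052 = 0.03119 + 0.052 = 0.08319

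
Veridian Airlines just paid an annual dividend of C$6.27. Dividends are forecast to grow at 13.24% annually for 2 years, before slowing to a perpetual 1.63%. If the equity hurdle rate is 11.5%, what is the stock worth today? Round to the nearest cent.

C$79.43

Two-stage DDM. Project D₁…D_2 at 0.1324, terminal growth 0.0163, discount at r = 0.115.
D_1 = 7.1001
D_2 = 8.0402
Terminal value at t=2: TV = D_3/(r−g) = 8.1713/(0.115−0.0163) = 82.7889
P₀ = 7.1001/(1+0.115)^1 + 8.0402/(1+0.115)^2 + 82.7889/(1+0.115)^2 = 79.4271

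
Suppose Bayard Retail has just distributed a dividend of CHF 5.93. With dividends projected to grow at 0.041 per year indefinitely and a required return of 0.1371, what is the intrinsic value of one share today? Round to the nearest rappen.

Gordon growth model: P₀ = D₁/(r − g). D₁ = 5.93 × (1 + 0.041) = 6.1731.
P₀ = 6.1731 / (0.1371 − 0.041) = 6.1731 / 0.0961 = 64.2365

CHF 64.24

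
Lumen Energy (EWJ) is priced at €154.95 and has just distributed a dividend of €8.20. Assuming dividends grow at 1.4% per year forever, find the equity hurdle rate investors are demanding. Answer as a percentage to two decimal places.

6.77%

Rearranging the constant-growth DDM: r = D₁/P₀ + g.
D₁ = 8.20 × (1 + 0.014) = 8.3148.
r = 8.3148 / 154.95 + 0.014 = 0.05366 + 0.014 = 0.06766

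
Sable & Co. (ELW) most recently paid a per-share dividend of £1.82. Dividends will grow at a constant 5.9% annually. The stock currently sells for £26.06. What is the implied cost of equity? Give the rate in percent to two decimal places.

Rearranging the constant-growth DDM: r = D₁/P₀ + g.
D₁ = 1.82 × (1 + 0.059) = 1.9274.
r = 1.9274 / 26.06 + 0.059 = 0.07396 + 0.059 = 0.13296

13.30%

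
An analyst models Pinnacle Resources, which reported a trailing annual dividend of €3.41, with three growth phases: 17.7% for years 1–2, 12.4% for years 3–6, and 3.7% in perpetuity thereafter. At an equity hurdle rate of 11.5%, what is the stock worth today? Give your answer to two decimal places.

Three-stage DDM. Project D₁…D_6; terminal Gordon value at t=6 with g = 0.037; discount at r = 0.115.
D_1 = 4.0136
D_2 = 4.7240
D_3 = 5.3097
D_4 = 5.9682
D_5 = 6.7082
D_6 = 7.5400
TV_6 = 7.8190/(0.115−0.037) = 100.2436
P₀ = Σ Dₜ/(1+r)ᵗ + TV_6/(1+r)^6 = 75.0761

€75.08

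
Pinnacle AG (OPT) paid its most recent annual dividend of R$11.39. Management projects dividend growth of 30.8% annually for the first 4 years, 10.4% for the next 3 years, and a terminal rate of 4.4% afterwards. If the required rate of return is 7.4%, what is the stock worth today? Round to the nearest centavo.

R$1,102.98

Three-stage DDM. Project D₁…D_7; terminal Gordon value at t=7 with g = 0.044; discount at r = 0.074.
D_1 = 14.8981
D_2 = 19.4867
D_3 = 25.4887
D_4 = 33.3392
D_5 = 36.8064
D_6 = 40.6343
D_7 = 44.8603
TV_7 = 46.8341/(0.074−0.044) = 1561.1375
P₀ = Σ Dₜ/(1+r)ᵗ + TV_7/(1+r)^7 = 1102.9821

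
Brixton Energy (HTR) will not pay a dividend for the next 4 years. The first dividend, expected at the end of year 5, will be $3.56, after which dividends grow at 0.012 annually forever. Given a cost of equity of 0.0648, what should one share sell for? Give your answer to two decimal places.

Deferred-dividend DDM. At t=4 the remaining stream is a growing perpetuity with first payment D_5 = 3.56.
V_4 = D_5/(r−g) = 3.56/(0.0648−0.012) = 67.4242
P₀ = V_4/(1+r)^4 = 67.4242/(1+0.0648)^4 = 52.4498

$52.45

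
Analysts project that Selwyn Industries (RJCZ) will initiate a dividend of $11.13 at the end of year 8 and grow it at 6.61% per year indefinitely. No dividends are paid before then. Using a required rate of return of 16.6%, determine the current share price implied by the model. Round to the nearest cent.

Deferred-dividend DDM. At t=7 the remaining stream is a growing perpetuity with first payment D_8 = 11.13.
V_7 = D_8/(r−g) = 11.13/(0.166−0.0661) = 111.4114
P₀ = V_7/(1+r)^7 = 111.4114/(1+0.166)^7 = 38.0224

$38.02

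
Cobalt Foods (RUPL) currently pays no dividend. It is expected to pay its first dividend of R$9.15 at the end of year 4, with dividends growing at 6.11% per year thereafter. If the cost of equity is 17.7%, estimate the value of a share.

Deferred-dividend DDM. At t=3 the remaining stream is a growing perpetuity with first payment D_4 = 9.15.
V_3 = D_4/(r−g) = 9.15/(0.177−0.0611) = 78.9474
P₀ = V_3/(1+r)^3 = 78.9474/(1+0.177)^3 = 48.4182

R$48.42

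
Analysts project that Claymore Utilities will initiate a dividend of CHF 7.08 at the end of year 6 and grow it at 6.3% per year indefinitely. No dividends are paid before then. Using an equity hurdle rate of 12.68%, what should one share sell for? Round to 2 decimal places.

CHF 61.09

Deferred-dividend DDM. At t=5 the remaining stream is a growing perpetuity with first payment D_6 = 7.08.
V_5 = D_6/(r−g) = 7.08/(0.1268−0.063) = 110.9718
P₀ = V_5/(1+r)^5 = 110.9718/(1+0.1268)^5 = 61.0912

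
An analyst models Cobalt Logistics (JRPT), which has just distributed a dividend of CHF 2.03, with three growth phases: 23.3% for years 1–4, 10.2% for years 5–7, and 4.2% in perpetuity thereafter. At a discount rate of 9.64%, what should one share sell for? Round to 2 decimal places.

Three-stage DDM. Project D₁…D_7; terminal Gordon value at t=7 with g = 0.042; discount at r = 0.0964.
D_1 = 2.5030
D_2 = 3.0862
D_3 = 3.8053
D_4 = 4.6919
D_5 = 5.1705
D_6 = 5.6979
D_7 = 6.2790
TV_7 = 6.5428/(0.0964−0.042) = 120.2713
P₀ = Σ Dₜ/(1+r)ᵗ + TV_7/(1+r)^7 = 83.9758

CHF 83.98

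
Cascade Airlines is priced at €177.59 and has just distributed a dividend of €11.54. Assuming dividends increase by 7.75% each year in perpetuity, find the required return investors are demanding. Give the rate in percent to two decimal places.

14.75%

Rearranging the constant-growth DDM: r = D₁/P₀ + g.
D₁ = 11.54 × (1 + 0.0775) = 12.4343.
r = 12.4343 / 177.59 + 0.0775 = 0.07002 + 0.0775 = 0.14752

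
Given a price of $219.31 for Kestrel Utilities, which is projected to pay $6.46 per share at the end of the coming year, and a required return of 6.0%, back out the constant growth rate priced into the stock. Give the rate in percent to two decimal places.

From P₀ = D₁/(r − g), the implied growth is g = r − D₁/P₀.
g = 0.06 − 6.46/219.31 = 0.06 − 0.02946 = 0.03054

3.05%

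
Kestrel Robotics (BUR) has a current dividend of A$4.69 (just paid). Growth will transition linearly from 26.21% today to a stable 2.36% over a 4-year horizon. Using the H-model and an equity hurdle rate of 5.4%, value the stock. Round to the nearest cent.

H-model: P₀ = D₀[(1+g_L) + H(g_S−g_L)]/(r−g_L), with H = 4/2 = 2.
P₀ = 4.69 × [(1+0.0236) + 2×(0.2621−0.0236)] / (0.054−0.0236)
   = 4.69 × 1.5006 / 0.0304 = 231.5070

A$231.51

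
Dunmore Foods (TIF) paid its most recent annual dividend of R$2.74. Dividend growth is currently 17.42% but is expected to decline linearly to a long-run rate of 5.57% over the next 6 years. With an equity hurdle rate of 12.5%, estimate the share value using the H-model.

R$55.80

H-model: P₀ = D₀[(1+g_L) + H(g_S−g_L)]/(r−g_L), with H = 6/2 = 3.
P₀ = 2.74 × [(1+0.0557) + 3×(0.1742−0.0557)] / (0.125−0.0557)
   = 2.74 × 1.4112 / 0.0693 = 55.7964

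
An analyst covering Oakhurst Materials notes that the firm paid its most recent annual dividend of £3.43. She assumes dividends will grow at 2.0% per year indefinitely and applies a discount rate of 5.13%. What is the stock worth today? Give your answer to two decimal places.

Gordon growth model: P₀ = D₁/(r − g). D₁ = 3.43 × (1 + 0.02) = 3.4986.
P₀ = 3.4986 / (0.0513 − 0.02) = 3.4986 / 0.0313 = 111.7764

£111.78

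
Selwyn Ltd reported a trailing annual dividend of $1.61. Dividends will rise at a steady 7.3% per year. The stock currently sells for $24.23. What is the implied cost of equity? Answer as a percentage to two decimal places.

Rearranging the constant-growth DDM: r = D₁/P₀ + g.
D₁ = 1.61 × (1 + 0.073) = 1.7275.
r = 1.7275 / 24.23 + 0.073 = 0.07130 + 0.073 = 0.14430

14.43%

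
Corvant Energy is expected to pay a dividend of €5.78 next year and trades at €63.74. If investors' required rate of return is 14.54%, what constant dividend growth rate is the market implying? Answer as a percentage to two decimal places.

From P₀ = D₁/(r − g), the implied growth is g = r − D₁/P₀.
g = 0.1454 − 5.78/63.74 = 0.1454 − 0.09068 = 0.05472

5.47%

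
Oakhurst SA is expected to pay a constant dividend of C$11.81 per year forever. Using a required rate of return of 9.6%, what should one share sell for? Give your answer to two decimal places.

Zero-growth DDM (perpetuity): P₀ = D/r = 11.81 / 0.096 = 123.0208

C$123.02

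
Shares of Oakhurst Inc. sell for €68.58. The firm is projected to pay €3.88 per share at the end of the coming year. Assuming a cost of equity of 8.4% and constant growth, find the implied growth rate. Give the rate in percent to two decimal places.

From P₀ = D₁/(r − g), the implied growth is g = r − D₁/P₀.
g = 0.084 − 3.88/68.58 = 0.084 − 0.05658 = 0.02742

2.74%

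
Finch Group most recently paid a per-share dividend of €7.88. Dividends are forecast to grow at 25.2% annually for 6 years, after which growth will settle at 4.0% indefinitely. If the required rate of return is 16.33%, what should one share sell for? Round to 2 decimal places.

Two-stage DDM. Project D₁…D_6 at 0.252, terminal growth 0.04, discount at r = 0.1633.
D_1 = 9.8658
D_2 = 12.3519
D_3 = 15.4646
D_4 = 19.3617
D_5 = 24.2409
D_6 = 30.3495
Terminal value at t=6: TV = D_7/(r−g) = 31.5635/(0.1633−0.04) = 255.9897
P₀ = 9.8658/(1+0.1633)^1 + 12.3519/(1+0.1633)^2 + 15.4646/(1+0.1633)^3 + 19.3617/(1+0.1633)^4 + 24.2409/(1+0.1633)^5 + 30.3495/(1+0.1633)^6 + 255.9897/(1+0.1633)^6 = 164.9224

€164.92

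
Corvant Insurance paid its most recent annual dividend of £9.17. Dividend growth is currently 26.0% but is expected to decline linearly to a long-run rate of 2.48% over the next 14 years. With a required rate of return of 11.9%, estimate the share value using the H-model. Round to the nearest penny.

H-model: P₀ = D₀[(1+g_L) + H(g_S−g_L)]/(r−g_L), with H = 14/2 = 7.
P₀ = 9.17 × [(1+0.0248) + 7×(0.26−0.0248)] / (0.119−0.0248)
   = 9.17 × 2.6712 / 0.0942 = 260.0308

£260.03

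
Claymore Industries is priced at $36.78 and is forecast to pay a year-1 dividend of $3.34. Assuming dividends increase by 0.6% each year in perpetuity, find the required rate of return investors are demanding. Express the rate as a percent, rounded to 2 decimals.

9.68%

Rearranging the constant-growth DDM: r = D₁/P₀ + g.
r = 3.3400 / 36.78 + 0.006 = 0.09081 + 0.006 = 0.09681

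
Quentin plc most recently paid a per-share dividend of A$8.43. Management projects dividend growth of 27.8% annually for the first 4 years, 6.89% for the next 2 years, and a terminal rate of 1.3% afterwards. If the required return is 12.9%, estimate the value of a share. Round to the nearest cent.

Three-stage DDM. Project D₁…D_6; terminal Gordon value at t=6 with g = 0.013; discount at r = 0.129.
D_1 = 10.7735
D_2 = 13.7686
D_3 = 17.5963
D_4 = 22.4880
D_5 = 24.0374
D_6 = 25.6936
TV_6 = 26.0276/(0.129−0.013) = 224.3761
P₀ = Σ Dₜ/(1+r)ᵗ + TV_6/(1+r)^6 = 180.2705

A$180.27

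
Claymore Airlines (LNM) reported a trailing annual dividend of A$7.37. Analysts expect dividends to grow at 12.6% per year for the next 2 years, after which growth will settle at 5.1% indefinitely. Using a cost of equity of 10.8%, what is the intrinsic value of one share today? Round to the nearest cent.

Two-stage DDM. Project D₁…D_2 at 0.126, terminal growth 0.051, discount at r = 0.108.
D_1 = 8.2986
D_2 = 9.3442
Terminal value at t=2: TV = D_3/(r−g) = 9.8208/(0.108−0.051) = 172.2948
P₀ = 8.2986/(1+0.108)^1 + 9.3442/(1+0.108)^2 + 172.2948/(1+0.108)^2 = 155.4447

A$155.44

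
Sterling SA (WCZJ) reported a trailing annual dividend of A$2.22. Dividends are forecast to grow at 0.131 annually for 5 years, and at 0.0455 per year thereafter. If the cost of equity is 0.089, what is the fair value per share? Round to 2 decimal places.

A$76.92

Two-stage DDM. Project D₁…D_5 at 0.131, terminal growth 0.0455, discount at r = 0.089.
D_1 = 2.5108
D_2 = 2.8397
D_3 = 3.2117
D_4 = 3.6325
D_5 = 4.1083
Terminal value at t=5: TV = D_6/(r−g) = 4.2953/(0.089−0.0455) = 98.7417
P₀ = 2.5108/(1+0.089)^1 + 2.8397/(1+0.089)^2 + 3.2117/(1+0.089)^3 + 3.6325/(1+0.089)^4 + 4.1083/(1+0.089)^5 + 98.7417/(1+0.089)^5 = 76.9228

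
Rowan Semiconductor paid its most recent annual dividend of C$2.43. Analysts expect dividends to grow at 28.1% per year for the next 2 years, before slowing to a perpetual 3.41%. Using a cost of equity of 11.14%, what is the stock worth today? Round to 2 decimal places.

C$49.22

Two-stage DDM. Project D₁…D_2 at 0.281, terminal growth 0.0341, discount at r = 0.1114.
D_1 = 3.1128
D_2 = 3.9875
Terminal value at t=2: TV = D_3/(r−g) = 4.1235/(0.1114−0.0341) = 53.3442
P₀ = 3.1128/(1+0.1114)^1 + 3.9875/(1+0.1114)^2 + 53.3442/(1+0.1114)^2 = 49.2154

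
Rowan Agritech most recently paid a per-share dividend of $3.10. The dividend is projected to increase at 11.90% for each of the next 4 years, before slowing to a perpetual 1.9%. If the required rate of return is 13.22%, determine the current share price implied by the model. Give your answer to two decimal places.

$38.67

Two-stage DDM. Project D₁…D_4 at 0.119, terminal growth 0.019, discount at r = 0.1322.
D_1 = 3.4689
D_2 = 3.8817
D_3 = 4.3436
D_4 = 4.8605
Terminal value at t=4: TV = D_5/(r−g) = 4.9529/(0.1322−0.019) = 43.7532
P₀ = 3.4689/(1+0.1322)^1 + 3.8817/(1+0.1322)^2 + 4.3436/(1+0.1322)^3 + 4.8605/(1+0.1322)^4 + 43.7532/(1+0.1322)^4 = 38.6695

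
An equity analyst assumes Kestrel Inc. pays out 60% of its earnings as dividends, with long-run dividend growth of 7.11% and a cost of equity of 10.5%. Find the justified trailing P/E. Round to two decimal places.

18.96

Justified trailing P/E = b(1+g)/(r−g) = 0.60×(1+0.0711)/(0.105−0.0711) = 18.9575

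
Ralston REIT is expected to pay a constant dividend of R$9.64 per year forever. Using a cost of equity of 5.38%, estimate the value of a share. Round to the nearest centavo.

R$179.18

Zero-growth DDM (perpetuity): P₀ = D/r = 9.64 / 0.0538 = 179.1822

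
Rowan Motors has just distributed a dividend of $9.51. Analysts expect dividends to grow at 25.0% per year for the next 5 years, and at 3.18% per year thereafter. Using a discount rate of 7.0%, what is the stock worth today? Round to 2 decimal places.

Two-stage DDM. Project D₁…D_5 at 0.25, terminal growth 0.0318, discount at r = 0.07.
D_1 = 11.8875
D_2 = 14.8594
D_3 = 18.5742
D_4 = 23.2178
D_5 = 29.0222
Terminal value at t=5: TV = D_6/(r−g) = 29.9451/(0.07−0.0318) = 783.9038
P₀ = 11.8875/(1+0.07)^1 + 14.8594/(1+0.07)^2 + 18.5742/(1+0.07)^3 + 23.2178/(1+0.07)^4 + 29.0222/(1+0.07)^5 + 783.9038/(1+0.07)^5 = 636.5684

$636.57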